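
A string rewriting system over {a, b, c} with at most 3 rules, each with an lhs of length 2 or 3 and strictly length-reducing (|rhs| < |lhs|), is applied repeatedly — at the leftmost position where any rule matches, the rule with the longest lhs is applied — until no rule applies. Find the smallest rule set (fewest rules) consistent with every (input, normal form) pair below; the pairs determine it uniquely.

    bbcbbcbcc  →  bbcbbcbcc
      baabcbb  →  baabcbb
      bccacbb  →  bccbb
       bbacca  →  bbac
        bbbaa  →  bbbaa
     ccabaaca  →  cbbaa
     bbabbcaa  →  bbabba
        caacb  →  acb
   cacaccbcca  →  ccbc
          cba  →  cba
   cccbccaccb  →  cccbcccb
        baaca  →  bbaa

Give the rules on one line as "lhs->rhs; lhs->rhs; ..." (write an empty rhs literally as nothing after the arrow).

aac->ba; ca->

  | bbcbbcbcc
  | baabcbb
  | bccacbb => bccbb
  | bbacca => bbac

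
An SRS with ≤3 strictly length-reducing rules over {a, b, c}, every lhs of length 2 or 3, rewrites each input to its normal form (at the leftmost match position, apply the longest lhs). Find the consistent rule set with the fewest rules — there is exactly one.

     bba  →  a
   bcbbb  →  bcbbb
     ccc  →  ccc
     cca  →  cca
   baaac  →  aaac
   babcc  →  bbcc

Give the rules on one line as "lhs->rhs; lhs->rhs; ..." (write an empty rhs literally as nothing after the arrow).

  | bba => ba => a
  | bcbbb
  | ccc
  | cca

ba->a; bab->bb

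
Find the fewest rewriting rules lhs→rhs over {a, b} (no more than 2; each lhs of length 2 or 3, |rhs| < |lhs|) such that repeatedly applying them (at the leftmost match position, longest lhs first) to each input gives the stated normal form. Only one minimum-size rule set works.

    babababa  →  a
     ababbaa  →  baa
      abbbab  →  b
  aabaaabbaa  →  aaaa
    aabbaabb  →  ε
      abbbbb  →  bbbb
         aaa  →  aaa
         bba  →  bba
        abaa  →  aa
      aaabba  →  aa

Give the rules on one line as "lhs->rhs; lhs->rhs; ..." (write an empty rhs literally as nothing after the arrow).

  | babababa => ababa => aba => a
  | ababbaa => abbaa => baa
  | abbbab => bbab => b
  | aabaaabbaa => aaaabbaa => aaabaa => aaaa

ab->; bab->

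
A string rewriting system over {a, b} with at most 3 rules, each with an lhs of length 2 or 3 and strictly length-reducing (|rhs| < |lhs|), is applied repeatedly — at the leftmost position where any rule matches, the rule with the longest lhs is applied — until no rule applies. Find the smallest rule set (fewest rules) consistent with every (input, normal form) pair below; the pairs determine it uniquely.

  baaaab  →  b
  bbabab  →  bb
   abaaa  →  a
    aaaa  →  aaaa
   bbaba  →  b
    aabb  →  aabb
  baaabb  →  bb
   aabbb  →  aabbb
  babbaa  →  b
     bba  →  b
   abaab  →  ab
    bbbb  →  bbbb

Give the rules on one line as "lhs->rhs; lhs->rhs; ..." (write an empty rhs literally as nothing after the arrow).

ba->; baa->ba

  | baaaab => baaab => baab => bab => b
  | bbabab => bbab => bb
  | abaaa => abaa => aba => a
  | aaaa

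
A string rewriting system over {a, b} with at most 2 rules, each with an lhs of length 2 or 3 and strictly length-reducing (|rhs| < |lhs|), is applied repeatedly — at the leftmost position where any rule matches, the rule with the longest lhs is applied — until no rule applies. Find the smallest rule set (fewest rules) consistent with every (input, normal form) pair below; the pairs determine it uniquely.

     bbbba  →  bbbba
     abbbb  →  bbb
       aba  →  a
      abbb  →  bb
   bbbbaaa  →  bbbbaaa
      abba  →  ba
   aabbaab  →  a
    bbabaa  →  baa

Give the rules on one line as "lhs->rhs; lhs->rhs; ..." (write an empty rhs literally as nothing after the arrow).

ab->; bab->

  | bbbba
  | abbbb => bbb
  | aba => a
  | abbb => bb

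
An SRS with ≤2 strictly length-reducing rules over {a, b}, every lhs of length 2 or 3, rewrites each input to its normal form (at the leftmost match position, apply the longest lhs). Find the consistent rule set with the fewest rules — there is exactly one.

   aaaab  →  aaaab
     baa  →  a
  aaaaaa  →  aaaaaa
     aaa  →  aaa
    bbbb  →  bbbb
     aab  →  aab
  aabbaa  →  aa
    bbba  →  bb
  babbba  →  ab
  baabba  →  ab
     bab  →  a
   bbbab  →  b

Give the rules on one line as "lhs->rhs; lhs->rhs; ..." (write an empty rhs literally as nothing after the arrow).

  | aaaab
  | baa => a
  | aaaaaa
  | aaa

ba->; bab->a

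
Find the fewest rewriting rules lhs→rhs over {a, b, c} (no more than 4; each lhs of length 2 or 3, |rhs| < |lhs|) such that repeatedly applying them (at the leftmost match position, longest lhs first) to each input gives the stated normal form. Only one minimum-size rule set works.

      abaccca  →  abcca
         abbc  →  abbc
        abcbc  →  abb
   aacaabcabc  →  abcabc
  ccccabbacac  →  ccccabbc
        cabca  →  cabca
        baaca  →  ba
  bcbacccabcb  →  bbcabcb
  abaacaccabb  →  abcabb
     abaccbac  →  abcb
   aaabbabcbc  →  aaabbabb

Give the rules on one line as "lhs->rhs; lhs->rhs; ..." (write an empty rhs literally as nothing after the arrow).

ac->; aca->ac; cbc->b

  | abaccca => abcca
  | abbc
  | abcbc => abb
  | aacaabcabc => aacabcabc => aacbcabc => abcabc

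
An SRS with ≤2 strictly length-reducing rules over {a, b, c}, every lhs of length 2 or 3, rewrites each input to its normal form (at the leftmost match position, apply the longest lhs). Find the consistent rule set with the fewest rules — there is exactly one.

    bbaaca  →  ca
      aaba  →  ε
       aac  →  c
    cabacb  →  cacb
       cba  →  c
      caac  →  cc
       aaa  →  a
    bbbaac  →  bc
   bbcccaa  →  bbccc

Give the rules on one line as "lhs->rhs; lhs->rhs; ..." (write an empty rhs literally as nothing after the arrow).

aa->; ba->

  | bbaaca => baca => ca
  | aaba => ba => ε
  | aac => c
  | cabacb => cacb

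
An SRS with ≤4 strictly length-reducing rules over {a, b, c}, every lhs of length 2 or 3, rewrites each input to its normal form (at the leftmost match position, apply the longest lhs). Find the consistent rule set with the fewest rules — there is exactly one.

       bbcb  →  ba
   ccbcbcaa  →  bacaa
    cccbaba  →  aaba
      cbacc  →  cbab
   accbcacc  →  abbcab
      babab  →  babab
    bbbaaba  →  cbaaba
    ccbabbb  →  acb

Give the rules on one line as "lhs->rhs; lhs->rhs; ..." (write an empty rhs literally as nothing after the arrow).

  | bbcb => ba
  | ccbcbcaa => bbcbcaa => bacaa
  | cccbaba => bcbaba => aaba
  | cbacc => cbab

bba->a; bbb->cb; bcb->a; cc->b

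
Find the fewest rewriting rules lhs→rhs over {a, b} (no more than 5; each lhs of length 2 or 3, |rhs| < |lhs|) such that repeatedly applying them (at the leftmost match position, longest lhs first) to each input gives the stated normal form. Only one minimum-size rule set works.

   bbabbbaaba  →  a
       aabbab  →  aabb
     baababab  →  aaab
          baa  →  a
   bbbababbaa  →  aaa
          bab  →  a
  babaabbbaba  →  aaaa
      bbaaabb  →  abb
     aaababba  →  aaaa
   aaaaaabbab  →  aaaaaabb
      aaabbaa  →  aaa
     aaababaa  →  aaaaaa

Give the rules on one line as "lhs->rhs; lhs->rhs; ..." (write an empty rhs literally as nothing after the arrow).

ba->; bab->a; bba->b; bbb->

  | bbabbbaaba => bbbbaaba => baaba => aba => a
  | aabbab => aabb
  | baababab => ababab => aaab
  | baa => a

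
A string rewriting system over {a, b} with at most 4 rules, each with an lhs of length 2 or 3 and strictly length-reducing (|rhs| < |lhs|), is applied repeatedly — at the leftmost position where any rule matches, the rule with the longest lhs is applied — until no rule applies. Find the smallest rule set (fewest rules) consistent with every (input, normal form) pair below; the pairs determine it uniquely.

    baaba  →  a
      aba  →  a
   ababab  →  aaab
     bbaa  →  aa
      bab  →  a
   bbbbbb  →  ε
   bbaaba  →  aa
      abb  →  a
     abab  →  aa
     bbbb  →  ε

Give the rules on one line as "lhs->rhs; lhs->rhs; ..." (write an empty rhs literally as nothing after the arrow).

  | baaba => aba => a
  | aba => a
  | ababab => aaab
  | bbaa => aa

ba->; bab->a; bb->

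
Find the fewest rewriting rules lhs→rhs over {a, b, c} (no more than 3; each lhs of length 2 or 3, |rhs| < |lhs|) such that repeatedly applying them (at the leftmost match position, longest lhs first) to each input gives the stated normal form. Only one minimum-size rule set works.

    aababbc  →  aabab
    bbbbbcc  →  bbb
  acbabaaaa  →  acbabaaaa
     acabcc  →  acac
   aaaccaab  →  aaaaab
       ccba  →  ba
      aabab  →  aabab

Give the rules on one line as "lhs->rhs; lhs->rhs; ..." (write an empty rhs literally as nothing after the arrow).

bc->; cc->

  | aababbc => aabab
  | bbbbbcc => bbbbc => bbb
  | acbabaaaa
  | acabcc => acac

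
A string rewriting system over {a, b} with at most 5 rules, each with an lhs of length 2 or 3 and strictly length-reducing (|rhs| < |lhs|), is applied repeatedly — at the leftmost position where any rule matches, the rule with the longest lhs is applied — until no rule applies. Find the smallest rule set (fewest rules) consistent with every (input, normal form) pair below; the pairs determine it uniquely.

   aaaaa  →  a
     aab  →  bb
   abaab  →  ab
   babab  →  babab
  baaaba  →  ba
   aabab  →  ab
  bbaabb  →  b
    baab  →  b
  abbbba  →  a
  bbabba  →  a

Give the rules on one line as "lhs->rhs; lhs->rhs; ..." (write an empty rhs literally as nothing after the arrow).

  | aaaaa => aaaa => aaa => aa => a
  | aab => bb
  | abaab => abbb => ab
  | babab

aa->a; aab->bb; bba->a; bbb->b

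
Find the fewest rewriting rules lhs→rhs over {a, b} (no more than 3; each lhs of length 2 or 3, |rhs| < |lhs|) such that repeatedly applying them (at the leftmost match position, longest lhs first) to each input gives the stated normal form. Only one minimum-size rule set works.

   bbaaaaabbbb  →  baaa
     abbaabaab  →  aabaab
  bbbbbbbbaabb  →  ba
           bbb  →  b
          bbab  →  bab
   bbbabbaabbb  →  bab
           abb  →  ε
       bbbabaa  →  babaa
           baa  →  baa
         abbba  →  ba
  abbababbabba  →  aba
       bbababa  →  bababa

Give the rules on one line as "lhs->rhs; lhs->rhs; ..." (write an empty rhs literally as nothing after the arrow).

  | bbaaaaabbbb => baaaaabbbb => baaaabb => baaa
  | abbaabaab => aabaab
  | bbbbbbbbaabb => bbbbbbbaabb => bbbbbbaabb => bbbbbaabb => bbbbaabb => bbbaabb => bbaabb => baabb => ba
  | bbb => bb => b

abb->; bb->b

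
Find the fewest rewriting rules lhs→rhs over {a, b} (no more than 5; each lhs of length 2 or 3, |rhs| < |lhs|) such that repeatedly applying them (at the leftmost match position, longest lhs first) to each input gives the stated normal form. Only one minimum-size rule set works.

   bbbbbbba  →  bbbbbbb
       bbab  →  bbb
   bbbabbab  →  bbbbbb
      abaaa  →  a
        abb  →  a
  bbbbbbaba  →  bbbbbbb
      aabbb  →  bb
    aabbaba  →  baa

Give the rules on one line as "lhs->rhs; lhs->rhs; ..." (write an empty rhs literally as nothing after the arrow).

  | bbbbbbba => bbbbbbb
  | bbab => bbb
  | bbbabbab => bbbbbab => bbbbbb
  | abaaa => aaaa => a

aaa->; aab->; ab->a; bba->bb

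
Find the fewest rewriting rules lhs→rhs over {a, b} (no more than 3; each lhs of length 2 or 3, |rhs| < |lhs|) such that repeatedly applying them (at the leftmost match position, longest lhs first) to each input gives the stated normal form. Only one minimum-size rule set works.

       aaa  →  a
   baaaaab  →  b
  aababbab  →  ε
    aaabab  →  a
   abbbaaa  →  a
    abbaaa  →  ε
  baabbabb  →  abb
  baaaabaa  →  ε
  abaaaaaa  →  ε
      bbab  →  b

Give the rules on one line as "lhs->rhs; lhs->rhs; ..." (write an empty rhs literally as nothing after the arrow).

aa->; ba->; bab->

  | aaa => a
  | baaaaab => aaaab => aab => b
  | aababbab => babbab => bab => ε
  | aaabab => abab => a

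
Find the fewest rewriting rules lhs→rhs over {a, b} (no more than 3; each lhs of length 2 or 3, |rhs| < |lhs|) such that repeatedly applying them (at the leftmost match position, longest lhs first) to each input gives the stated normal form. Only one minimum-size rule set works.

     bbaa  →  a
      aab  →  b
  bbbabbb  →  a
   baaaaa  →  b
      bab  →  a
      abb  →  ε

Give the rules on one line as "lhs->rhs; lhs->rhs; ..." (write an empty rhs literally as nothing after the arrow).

aa->; ba->b; bb->a

  | bbaa => aaa => a
  | aab => b
  | bbbabbb => ababbb => abbbb => aabb => bb => a
  | baaaaa => baaaa => baaa => baa => ba => b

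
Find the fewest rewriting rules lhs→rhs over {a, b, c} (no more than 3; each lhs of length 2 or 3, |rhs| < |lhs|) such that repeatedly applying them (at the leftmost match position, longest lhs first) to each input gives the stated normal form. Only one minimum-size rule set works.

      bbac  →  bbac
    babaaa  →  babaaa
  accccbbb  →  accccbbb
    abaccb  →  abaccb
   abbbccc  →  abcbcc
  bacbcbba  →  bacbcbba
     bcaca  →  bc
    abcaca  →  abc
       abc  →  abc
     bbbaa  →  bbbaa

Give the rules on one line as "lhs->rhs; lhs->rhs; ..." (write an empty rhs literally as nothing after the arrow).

aca->; bbc->cb

  | bbac
  | babaaa
  | accccbbb
  | abaccb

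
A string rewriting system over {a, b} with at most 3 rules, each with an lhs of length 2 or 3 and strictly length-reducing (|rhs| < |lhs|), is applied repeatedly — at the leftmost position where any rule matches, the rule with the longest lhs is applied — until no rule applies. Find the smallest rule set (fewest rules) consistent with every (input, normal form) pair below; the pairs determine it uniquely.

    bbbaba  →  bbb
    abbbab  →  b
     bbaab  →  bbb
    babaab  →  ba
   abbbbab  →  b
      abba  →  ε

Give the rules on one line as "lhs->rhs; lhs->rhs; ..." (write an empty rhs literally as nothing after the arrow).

  | bbbaba => bbbaa => bbb
  | abbbab => abbab => abab => aab => b
  | bbaab => bbb
  | babaab => baaab => bab => ba

aa->; ab->a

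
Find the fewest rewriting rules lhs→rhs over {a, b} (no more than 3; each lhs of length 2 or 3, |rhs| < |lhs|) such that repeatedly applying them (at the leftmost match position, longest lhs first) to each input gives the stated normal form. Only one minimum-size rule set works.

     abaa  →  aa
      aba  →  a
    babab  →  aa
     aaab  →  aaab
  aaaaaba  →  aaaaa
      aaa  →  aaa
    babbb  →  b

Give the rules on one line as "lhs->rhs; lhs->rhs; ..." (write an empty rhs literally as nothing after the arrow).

  | abaa => bba => aa
  | aba => bb => a
  | babab => bbbb => abb => aa
  | aaab

aba->bb; baa->; bb->a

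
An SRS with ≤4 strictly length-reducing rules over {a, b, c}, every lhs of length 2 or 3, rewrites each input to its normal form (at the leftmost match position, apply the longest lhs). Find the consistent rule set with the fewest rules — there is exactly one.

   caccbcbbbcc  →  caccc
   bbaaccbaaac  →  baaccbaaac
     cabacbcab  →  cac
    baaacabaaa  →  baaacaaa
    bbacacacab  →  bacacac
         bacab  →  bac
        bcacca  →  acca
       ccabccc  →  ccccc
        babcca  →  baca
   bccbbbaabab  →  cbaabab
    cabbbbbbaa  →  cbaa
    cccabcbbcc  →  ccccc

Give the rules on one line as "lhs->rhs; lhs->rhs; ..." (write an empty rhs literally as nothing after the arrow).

bb->b; bc->; cab->c

  | caccbcbbbcc => caccbbbcc => caccbbcc => caccbcc => caccc
  | bbaaccbaaac => baaccbaaac
  | cabacbcab => cacbcab => cacab => cac
  | baaacabaaa => baaacaaa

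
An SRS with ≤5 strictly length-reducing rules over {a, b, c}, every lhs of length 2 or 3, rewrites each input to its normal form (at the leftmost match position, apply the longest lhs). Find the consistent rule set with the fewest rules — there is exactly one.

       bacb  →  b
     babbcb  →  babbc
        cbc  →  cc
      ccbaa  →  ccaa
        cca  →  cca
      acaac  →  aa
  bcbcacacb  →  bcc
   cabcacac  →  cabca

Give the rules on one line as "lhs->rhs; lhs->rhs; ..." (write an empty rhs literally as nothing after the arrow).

  | bacb => b
  | babbcb => babbc
  | cbc => cc
  | ccbaa => ccaa

ac->a; aca->a; acb->; cb->c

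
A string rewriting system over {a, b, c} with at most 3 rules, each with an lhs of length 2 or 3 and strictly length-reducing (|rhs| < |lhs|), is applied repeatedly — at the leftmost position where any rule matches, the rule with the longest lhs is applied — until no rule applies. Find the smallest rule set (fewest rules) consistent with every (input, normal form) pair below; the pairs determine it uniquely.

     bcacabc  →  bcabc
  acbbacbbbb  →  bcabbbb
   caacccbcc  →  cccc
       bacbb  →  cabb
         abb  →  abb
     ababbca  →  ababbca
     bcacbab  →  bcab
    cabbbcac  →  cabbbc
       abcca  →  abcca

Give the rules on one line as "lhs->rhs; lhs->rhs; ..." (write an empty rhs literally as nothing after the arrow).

  | bcacabc => bcabc
  | acbbacbbbb => bbacbbbb => bcabbbb
  | caacccbcc => caccbcc => ccbcc => cccc
  | bacbb => cabb

ac->; bac->ca; cb->c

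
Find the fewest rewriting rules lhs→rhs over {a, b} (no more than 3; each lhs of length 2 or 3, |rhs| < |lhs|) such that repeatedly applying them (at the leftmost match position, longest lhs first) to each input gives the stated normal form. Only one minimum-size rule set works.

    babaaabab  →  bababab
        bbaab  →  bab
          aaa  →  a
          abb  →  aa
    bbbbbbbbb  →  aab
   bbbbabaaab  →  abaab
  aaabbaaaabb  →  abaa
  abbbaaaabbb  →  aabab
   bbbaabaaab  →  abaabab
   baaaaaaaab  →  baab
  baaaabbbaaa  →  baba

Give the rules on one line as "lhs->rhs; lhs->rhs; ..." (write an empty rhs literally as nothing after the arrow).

  | babaaabab => bababab
  | bbaab => bab
  | aaa => a
  | abb => aa

aaa->a; bb->a; bba->b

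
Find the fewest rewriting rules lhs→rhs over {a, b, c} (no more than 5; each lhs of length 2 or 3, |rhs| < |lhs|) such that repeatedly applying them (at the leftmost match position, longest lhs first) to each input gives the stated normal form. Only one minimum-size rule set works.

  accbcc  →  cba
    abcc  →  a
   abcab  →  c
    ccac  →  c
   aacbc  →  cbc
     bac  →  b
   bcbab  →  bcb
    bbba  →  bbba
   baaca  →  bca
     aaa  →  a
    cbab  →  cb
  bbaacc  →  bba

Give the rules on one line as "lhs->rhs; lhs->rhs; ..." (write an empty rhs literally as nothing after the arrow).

aa->; ab->; ac->; cc->a

  | accbcc => cbcc => cba
  | abcc => cc => a
  | abcab => cab => c
  | ccac => aac => c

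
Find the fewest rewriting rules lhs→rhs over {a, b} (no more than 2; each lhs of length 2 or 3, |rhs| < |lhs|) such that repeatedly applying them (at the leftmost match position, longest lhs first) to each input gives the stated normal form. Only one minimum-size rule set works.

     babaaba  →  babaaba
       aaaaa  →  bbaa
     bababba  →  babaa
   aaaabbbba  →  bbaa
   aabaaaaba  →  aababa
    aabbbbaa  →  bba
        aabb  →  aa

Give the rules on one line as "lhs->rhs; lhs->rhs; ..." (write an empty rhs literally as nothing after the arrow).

aaa->bb; abb->a

  | babaaba
  | aaaaa => bbaa
  | bababba => babaa
  | aaaabbbba => bbabbbba => bbabba => bbaa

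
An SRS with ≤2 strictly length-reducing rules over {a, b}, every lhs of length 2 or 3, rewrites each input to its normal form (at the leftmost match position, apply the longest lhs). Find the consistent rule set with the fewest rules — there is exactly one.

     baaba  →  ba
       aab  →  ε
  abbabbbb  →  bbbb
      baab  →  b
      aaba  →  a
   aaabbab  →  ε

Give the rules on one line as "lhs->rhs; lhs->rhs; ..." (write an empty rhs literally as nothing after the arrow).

  | baaba => ba
  | aab => ε
  | abbabbbb => babbbb => bbbb
  | baab => b

aab->; ab->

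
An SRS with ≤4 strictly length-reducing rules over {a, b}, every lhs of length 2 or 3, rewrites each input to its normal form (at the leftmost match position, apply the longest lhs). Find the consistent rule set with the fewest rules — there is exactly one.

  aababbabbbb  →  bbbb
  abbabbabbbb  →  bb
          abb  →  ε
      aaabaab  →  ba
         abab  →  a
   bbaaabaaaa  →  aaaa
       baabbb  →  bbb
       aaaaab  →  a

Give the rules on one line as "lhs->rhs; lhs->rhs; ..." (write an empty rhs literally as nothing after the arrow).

aab->ba; abb->; baa->; bab->

  | aababbabbbb => baabbabbbb => bbabbbb => bbbb
  | abbabbabbbb => abbabbbb => abbbb => bb
  | abb => ε
  | aaabaab => abaaab => aab => ba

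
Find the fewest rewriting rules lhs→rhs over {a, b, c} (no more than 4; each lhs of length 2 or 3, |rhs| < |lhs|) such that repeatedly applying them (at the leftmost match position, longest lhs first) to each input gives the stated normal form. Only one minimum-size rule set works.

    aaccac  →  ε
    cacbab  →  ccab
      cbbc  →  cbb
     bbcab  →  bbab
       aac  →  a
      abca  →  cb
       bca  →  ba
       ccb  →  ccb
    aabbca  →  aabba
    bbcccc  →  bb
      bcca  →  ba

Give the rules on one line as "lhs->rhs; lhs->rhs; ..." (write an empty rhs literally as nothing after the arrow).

aba->cb; ac->; acb->c; bc->b

  | aaccac => acac => ac => ε
  | cacbab => ccab
  | cbbc => cbb
  | bbcab => bbab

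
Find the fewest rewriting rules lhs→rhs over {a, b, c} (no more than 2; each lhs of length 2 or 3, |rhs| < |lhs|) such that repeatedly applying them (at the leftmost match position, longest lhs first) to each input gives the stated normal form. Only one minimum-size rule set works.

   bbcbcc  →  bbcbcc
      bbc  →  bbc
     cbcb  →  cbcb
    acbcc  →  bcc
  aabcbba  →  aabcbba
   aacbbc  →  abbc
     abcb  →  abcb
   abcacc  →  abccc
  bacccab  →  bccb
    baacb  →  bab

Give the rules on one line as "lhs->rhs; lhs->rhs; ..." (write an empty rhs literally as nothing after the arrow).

ac->; ca->c

  | bbcbcc
  | bbc
  | cbcb
  | acbcc => bcc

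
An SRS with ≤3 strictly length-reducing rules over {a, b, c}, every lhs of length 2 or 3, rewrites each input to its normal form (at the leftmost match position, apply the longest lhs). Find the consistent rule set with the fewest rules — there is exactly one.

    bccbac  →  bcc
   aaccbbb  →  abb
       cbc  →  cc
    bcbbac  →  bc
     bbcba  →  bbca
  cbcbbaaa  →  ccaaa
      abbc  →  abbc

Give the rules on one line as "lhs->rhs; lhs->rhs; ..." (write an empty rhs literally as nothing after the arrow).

  | bccbac => bccac => bcc
  | aaccbbb => acbbb => abb
  | cbc => cc
  | bcbbac => bcbac => bcac => bc

ac->; acb->a; cb->c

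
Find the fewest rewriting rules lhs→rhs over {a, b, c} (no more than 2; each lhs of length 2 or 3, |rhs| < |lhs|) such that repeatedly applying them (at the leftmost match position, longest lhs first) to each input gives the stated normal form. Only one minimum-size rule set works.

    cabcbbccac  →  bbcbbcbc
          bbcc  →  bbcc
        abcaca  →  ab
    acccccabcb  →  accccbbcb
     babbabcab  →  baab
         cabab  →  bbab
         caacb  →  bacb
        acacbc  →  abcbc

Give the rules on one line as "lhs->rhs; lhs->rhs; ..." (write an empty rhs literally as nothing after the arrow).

abb->a; ca->b

  | cabcbbccac => bbcbbccac => bbcbbcbc
  | bbcc
  | abcaca => abbca => aca => ab
  | acccccabcb => accccbbcb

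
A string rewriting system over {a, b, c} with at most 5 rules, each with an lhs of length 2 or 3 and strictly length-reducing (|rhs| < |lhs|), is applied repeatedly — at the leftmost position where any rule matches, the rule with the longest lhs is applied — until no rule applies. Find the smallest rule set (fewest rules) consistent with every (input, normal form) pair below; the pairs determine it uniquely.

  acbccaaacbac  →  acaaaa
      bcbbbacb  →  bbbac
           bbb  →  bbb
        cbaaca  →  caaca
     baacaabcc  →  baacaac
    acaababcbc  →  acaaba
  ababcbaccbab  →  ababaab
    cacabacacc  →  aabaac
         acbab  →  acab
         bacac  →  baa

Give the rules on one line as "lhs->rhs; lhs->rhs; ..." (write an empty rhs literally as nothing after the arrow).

bc->; cac->a; cb->c; cca->a

  | acbccaaacbac => acccaaacbac => acaaacbac => acaaacac => acaaaa
  | bcbbbacb => bbbacb => bbbac
  | bbb
  | cbaaca => caaca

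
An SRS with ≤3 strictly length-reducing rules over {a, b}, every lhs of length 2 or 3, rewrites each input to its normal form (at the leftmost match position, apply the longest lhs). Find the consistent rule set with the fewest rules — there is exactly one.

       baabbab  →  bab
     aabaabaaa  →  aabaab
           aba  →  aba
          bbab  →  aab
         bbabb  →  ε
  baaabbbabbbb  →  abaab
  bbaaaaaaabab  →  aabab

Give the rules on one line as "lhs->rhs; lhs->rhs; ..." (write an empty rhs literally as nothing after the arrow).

  | baabbab => baaaab => bab
  | aabaabaaa => aabaab
  | aba
  | bbab => aab

aaa->; bb->a; bbb->a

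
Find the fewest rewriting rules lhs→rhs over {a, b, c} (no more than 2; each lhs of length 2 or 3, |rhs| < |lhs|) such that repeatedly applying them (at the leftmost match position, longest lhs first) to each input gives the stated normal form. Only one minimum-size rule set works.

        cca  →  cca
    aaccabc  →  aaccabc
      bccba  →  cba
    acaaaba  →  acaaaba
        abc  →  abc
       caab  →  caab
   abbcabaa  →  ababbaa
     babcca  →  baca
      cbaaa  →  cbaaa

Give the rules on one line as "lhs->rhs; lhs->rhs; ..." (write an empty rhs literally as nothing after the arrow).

bca->ab; bcc->c

  | cca
  | aaccabc
  | bccba => cba
  | acaaaba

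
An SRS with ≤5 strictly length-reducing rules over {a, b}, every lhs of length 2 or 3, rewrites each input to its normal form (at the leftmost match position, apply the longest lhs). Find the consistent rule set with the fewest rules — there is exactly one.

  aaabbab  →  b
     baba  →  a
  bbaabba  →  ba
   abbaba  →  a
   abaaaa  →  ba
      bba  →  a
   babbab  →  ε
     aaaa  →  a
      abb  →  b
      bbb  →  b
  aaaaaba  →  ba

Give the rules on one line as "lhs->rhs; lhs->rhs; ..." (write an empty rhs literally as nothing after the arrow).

aa->a; ab->; aba->ba; bb->

  | aaabbab => aabbab => abbab => bab => b
  | baba => bba => a
  | bbaabba => aabba => abba => ba
  | abbaba => baba => bba => a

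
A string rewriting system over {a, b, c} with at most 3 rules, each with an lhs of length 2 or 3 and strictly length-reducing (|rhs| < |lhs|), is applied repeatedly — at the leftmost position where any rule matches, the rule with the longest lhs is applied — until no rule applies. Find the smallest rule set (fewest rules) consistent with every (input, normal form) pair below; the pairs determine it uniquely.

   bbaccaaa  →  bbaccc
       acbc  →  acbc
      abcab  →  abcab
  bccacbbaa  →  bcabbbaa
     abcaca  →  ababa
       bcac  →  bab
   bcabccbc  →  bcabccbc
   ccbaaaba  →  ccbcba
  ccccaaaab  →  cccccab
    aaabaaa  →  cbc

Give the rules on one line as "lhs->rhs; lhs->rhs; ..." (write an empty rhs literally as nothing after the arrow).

  | bbaccaaa => bbaccc
  | acbc
  | abcab
  | bccacbbaa => bcabbbaa

aaa->c; cac->ab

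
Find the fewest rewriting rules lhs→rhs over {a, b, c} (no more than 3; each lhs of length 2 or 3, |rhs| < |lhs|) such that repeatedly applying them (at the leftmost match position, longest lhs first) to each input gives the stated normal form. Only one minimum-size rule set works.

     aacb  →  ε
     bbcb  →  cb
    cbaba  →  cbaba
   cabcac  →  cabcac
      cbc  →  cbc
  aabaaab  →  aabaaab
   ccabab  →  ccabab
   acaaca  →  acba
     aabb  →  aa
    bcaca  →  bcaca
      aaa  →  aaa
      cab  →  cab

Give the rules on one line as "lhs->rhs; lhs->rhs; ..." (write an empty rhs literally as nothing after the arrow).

aac->b; bb->

  | aacb => bb => ε
  | bbcb => cb
  | cbaba
  | cabcac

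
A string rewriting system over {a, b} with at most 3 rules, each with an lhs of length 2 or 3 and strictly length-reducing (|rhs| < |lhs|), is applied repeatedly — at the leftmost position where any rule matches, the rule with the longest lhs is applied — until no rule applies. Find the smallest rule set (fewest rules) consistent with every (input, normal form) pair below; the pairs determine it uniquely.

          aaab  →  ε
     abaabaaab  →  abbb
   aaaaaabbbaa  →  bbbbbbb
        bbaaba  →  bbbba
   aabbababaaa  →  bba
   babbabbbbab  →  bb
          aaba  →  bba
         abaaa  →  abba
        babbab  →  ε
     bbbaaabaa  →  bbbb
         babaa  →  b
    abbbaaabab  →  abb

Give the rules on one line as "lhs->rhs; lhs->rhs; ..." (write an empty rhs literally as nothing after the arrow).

  | aaab => bab => ε
  | abaabaaab => abbbaaab => abbbbab => abbb
  | aaaaaabbbaa => baaaabbbaa => bbaabbbaa => bbbbbbaa => bbbbbbb
  | bbaaba => bbbba

aa->b; bab->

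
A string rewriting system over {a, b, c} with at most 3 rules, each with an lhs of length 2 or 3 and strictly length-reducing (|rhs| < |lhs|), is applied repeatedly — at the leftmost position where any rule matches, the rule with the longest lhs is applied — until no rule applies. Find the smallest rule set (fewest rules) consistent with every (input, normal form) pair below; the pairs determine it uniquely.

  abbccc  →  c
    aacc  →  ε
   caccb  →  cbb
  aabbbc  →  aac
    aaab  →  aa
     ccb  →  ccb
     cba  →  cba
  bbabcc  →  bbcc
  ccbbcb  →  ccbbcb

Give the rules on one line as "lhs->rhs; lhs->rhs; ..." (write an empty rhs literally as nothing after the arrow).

  | abbccc => aaccc => abc => c
  | aacc => ab => ε
  | caccb => cbb
  | aabbbc => aaabc => aac

ab->; abb->aa; acc->b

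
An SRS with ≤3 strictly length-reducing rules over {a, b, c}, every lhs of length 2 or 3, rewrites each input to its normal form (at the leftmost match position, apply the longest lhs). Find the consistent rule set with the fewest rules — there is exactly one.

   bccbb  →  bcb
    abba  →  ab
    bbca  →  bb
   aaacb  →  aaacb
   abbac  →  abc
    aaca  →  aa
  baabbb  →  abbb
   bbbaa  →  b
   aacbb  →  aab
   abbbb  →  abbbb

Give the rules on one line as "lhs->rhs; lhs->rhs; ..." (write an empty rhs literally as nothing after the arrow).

  | bccbb => bcb
  | abba => ab
  | bbca => bb
  | aaacb

ba->; ca->; cbb->b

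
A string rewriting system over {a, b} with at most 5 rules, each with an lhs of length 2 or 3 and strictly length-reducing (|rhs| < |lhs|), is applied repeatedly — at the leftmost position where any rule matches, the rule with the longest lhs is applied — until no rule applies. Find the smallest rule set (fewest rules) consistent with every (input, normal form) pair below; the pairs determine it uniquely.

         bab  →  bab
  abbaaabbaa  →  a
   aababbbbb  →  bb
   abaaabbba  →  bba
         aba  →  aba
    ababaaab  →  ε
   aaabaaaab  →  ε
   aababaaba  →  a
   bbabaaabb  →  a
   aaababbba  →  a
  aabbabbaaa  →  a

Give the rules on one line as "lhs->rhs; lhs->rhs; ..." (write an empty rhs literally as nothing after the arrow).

  | bab
  | abbaaabbaa => aaaaabbaa => aaaabbaa => aaabbaa => aabbaa => baa => a
  | aababbbbb => abbbbb => aabbb => bb
  | abaaabbba => aaabbba => aabbba => bba

aa->a; aab->; abb->aa; baa->a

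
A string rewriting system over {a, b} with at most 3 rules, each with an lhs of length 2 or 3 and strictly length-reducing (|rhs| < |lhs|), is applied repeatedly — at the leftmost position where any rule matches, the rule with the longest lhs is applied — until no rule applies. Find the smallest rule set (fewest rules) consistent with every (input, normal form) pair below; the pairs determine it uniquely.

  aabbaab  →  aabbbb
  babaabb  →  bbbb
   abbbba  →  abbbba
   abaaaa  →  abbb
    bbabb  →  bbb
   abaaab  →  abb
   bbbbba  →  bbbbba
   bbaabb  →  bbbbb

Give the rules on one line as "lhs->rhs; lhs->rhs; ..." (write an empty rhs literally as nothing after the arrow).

baa->bb; bab->b

  | aabbaab => aabbbb
  | babaabb => baabb => bbbb
  | abbbba
  | abaaaa => abbaa => abbb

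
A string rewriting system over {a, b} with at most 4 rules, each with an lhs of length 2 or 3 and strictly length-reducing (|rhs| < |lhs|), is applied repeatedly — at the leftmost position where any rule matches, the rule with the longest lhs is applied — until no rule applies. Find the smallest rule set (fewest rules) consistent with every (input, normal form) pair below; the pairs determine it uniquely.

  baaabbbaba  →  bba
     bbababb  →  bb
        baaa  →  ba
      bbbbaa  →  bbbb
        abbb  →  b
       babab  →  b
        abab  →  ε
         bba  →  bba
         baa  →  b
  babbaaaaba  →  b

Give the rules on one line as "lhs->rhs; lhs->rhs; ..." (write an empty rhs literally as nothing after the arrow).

  | baaabbbaba => babbbaba => bbaba => bba
  | bbababb => bbabb => bb
  | baaa => ba
  | bbbbaa => bbbb

aa->; aab->a; ab->; abb->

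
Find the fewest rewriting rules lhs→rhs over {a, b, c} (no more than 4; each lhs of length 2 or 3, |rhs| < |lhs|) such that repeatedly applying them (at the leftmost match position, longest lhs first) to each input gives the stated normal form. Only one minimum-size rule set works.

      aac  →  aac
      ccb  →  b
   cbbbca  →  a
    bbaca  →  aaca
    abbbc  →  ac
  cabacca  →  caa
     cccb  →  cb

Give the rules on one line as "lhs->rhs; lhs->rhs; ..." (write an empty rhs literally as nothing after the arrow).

  | aac
  | ccb => b
  | cbbbca => cabca => cca => a
  | bbaca => aaca

ab->; bb->a; cc->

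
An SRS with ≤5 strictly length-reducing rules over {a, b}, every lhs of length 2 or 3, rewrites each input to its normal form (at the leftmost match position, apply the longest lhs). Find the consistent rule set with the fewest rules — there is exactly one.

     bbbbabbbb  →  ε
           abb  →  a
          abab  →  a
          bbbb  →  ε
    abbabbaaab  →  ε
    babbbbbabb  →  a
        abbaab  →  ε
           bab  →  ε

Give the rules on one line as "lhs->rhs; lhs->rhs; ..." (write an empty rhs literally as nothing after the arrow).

  | bbbbabbbb => aababbbb => bbabbbb => abbbb => aaab => bab => bb => ε
  | abb => a
  | abab => abb => a
  | bbbb => aab => bb => ε

aa->b; ba->b; bb->; bbb->aa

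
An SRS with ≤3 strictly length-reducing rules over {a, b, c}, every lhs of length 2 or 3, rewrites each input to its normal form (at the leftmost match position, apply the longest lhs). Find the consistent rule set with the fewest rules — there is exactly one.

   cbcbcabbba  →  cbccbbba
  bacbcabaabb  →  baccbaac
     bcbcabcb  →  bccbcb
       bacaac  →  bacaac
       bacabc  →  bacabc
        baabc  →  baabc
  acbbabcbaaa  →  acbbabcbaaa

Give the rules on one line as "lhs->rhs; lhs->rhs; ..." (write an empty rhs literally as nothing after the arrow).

  | cbcbcabbba => cbccbbba
  | bacbcabaabb => baccbaabb => baccbaac
  | bcbcabcb => bccbcb
  | bacaac

abb->ac; bca->c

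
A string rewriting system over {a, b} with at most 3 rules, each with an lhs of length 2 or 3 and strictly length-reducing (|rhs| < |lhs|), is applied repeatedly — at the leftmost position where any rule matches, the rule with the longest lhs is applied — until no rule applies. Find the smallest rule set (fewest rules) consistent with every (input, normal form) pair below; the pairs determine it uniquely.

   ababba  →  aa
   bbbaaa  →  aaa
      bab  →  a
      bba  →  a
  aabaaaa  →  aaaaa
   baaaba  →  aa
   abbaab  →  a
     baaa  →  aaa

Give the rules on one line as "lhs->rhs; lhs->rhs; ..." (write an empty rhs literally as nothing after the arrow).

  | ababba => aabba => abba => aba => aa
  | bbbaaa => bbaaa => baaa => aaa
  | bab => ab => a
  | bba => ba => a

aab->ab; ab->a; ba->a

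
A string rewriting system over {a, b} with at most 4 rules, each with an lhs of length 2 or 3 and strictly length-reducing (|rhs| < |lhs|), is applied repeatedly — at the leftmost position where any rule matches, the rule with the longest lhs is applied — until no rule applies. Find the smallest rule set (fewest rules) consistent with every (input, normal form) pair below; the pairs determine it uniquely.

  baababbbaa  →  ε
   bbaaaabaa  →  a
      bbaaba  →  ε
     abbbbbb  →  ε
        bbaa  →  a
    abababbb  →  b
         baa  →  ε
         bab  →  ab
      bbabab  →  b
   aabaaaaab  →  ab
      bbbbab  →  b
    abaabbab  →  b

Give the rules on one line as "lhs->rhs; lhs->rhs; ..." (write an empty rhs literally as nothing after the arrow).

aa->; ba->a; bb->a; bba->bb

  | baababbbaa => aababbbaa => babbbaa => abbbaa => aabaa => baa => aa => ε
  | bbaaaabaa => bbaaabaa => bbaabaa => bbabaa => bbbaa => abaa => aaa => a
  | bbaaba => bbaba => bbba => aba => aa => ε
  | abbbbbb => aabbbb => bbbb => abb => aa => ε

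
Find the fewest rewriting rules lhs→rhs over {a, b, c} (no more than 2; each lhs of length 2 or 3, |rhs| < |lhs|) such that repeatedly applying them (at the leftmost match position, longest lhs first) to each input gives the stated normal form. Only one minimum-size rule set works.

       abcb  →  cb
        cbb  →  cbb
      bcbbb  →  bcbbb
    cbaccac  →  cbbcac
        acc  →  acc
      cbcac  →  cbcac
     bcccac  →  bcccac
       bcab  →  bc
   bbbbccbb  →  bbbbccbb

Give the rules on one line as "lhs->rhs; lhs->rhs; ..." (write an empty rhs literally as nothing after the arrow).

ab->; bac->bb

  | abcb => cb
  | cbb
  | bcbbb
  | cbaccac => cbbcac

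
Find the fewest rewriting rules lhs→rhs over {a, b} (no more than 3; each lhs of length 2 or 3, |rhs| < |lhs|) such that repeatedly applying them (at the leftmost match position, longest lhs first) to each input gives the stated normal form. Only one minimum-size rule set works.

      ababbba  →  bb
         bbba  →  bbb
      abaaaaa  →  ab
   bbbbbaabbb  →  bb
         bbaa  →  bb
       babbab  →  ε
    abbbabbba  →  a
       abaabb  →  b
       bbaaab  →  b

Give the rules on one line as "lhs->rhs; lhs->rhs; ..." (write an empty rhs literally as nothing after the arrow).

aa->; ba->b; bab->a

  | ababbba => aabba => bba => bb
  | bbba => bbb
  | abaaaaa => abaaaa => abaaa => abaa => aba => ab
  | bbbbbaabbb => bbbbbabbb => bbbbabb => bbbab => bba => bb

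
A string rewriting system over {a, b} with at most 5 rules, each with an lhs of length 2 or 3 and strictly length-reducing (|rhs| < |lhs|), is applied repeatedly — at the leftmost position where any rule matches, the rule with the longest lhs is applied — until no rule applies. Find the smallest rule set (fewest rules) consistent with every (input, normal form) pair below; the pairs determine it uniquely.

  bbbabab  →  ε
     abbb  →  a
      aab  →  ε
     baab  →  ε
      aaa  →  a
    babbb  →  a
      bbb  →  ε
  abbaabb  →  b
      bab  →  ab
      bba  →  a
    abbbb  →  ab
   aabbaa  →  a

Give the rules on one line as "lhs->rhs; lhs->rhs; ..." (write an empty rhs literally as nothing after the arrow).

aa->a; aab->; ba->a; bbb->

  | bbbabab => abab => aab => ε
  | abbb => a
  | aab => ε
  | baab => aab => ε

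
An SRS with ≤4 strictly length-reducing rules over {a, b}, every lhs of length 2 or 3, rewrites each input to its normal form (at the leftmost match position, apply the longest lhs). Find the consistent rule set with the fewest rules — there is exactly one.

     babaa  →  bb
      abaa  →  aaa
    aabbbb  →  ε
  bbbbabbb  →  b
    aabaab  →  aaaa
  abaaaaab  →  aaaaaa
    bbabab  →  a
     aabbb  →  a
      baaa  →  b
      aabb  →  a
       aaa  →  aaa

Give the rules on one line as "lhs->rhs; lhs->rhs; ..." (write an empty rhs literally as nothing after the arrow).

  | babaa => bbaa => bba => bb
  | abaa => aaa
  | aabbbb => abb => ε
  | bbbbabbb => babbb => bbbb => b

ab->a; abb->; ba->b; bbb->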